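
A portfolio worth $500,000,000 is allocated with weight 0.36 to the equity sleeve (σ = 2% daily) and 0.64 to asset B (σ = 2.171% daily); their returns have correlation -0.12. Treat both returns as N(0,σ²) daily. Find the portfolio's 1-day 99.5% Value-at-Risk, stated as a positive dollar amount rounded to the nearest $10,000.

$19,140,000

σ_p² = 0.36²·2² + 0.64²·2.171² + 2·-0.12·0.36·0.64·2·2.171 = 2.2088 (%²).
σ_p = √2.2088 = 1.486%.
At 99.5%, z = 2.576.
VaR = 2.576 × 1.486% = 3.828%; on $500,000,000 that is $19,140,000.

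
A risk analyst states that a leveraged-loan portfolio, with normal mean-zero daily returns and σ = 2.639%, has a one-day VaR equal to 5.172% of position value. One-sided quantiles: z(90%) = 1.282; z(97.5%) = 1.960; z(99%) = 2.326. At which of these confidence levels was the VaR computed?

97.5%

Implied z = VaR/σ = 5.172 / 2.639 = 1.960.
This matches z(97.5%) = 1.960.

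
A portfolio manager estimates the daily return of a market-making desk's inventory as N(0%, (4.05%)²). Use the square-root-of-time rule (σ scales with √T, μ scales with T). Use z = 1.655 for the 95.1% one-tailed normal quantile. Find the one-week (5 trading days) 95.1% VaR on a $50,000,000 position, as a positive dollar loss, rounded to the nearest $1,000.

$7,494,000

σ_{5d} = 4.05% × √5 = 9.056%.
VaR = 1.655 × 9.056% = 14.988%.
On $50,000,000: 0.14988 × $50,000,000 = $7,494,000.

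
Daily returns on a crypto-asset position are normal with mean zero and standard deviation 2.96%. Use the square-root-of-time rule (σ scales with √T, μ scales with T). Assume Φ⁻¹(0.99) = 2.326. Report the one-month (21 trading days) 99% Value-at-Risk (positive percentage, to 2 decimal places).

σ_{21d} = 2.96% × √21 = 13.564%.
VaR = 2.326 × 13.564% = 31.550%.

31.55%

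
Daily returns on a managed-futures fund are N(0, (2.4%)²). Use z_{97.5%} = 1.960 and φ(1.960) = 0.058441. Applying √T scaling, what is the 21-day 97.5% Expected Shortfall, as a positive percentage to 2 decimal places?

σ_{21d} = 2.4% × √21 = 10.998%.
ES multiplier = φ(z)/(1−α) = 0.058441/0.025 = 2.338.
ES = 10.998% × 2.338 = 25.713%.

25.71%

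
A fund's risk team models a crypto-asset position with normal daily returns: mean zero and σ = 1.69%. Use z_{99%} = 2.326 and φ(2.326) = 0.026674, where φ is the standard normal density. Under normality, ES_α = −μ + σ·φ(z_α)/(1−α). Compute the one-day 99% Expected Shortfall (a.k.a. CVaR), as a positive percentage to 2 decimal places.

Tail multiplier: φ(z)/(1−α) = 0.026674 / 0.01 = 2.667.
ES = 1.69% × 2.667 = 4.507%.

4.51%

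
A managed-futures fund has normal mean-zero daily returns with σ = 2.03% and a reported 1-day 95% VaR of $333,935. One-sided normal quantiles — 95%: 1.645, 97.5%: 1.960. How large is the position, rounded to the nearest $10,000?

$10,000,000

VaR as a fraction of value: z·σ = 1.645 × 2.03% = 3.33935%.
Position = $333,935 / 0.0333935 = $10,000,000.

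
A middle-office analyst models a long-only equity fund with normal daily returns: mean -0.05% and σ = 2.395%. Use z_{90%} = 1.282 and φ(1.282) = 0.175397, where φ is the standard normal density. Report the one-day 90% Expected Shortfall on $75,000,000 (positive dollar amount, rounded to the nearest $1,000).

$3,188,000

Tail multiplier: φ(z)/(1−α) = 0.175397 / 0.1 = 1.754.
ES = −(-0.05%) + 2.395% × 1.754 = 4.251%.
On $75,000,000: 0.04251 × $75,000,000 = $3,188,250.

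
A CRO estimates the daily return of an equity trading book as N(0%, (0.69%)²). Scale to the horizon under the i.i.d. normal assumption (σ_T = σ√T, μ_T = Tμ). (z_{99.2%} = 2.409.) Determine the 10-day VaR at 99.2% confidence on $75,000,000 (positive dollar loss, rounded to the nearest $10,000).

σ_{10d} = 0.69% × √10 = 2.182%.
VaR = 2.409 × 2.182% = 5.256%.
On $75,000,000: 0.05256 × $75,000,000 = $3,942,000.

$3,940,000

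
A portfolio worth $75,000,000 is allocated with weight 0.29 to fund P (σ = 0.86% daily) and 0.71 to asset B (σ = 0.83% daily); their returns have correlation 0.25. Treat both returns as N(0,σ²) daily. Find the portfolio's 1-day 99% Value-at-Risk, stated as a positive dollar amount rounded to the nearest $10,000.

σ_p² = 0.29²·0.86² + 0.71²·0.83² + 2·0.25·0.29·0.71·0.86·0.83 = 0.4830 (%²).
σ_p = √0.4830 = 0.695%.
At 99%, z = 2.326.
VaR = 2.326 × 0.695% = 1.617%; on $75,000,000 that is $1,212,750.

$1,210,000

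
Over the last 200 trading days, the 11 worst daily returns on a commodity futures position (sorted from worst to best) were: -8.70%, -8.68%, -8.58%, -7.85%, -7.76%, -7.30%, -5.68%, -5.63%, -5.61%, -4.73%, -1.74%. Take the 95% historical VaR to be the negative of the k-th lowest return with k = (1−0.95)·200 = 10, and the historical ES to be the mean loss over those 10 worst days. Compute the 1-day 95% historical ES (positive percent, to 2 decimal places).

7.05%

The 10 worst returns sum to -70.52%.
ES = −(-70.52%) / 10 = 7.052% ≈ 7.05%.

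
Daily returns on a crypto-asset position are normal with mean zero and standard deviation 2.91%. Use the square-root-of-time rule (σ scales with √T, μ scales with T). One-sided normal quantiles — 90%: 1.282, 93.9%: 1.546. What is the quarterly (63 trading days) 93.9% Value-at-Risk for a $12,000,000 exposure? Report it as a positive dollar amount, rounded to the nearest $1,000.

$4,285,000

σ_{63d} = 2.91% × √63 = 23.097%.
VaR = 1.546 × 23.097% = 35.708%.
On $12,000,000: 0.35708 × $12,000,000 = $4,284,960.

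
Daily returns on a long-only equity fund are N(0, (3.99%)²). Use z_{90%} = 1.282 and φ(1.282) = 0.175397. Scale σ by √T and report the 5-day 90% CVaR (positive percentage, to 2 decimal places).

σ_{5d} = 3.99% × √5 = 8.922%.
ES multiplier = φ(z)/(1−α) = 0.175397/0.1 = 1.754.
ES = 8.922% × 1.754 = 15.649%.

15.65%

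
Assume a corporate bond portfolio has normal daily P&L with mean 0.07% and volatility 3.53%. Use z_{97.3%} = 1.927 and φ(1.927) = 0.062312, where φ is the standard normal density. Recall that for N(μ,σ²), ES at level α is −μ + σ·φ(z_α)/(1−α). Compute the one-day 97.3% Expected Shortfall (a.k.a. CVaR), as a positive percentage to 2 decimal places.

Tail multiplier: φ(z)/(1−α) = 0.062312 / 0.027 = 2.308.
ES = −(0.07%) + 3.53% × 2.308 = 8.077%.

8.08%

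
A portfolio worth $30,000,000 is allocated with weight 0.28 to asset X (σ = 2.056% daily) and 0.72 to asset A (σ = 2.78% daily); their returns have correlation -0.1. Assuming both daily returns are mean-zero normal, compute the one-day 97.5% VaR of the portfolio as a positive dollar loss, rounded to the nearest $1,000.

σ_p² = 0.28²·2.056² + 0.72²·2.78² + 2·-0.1·0.28·0.72·2.056·2.78 = 4.1074 (%²).
σ_p = √4.1074 = 2.027%.
At 97.5%, z = 1.960.
VaR = 1.960 × 2.027% = 3.973%; on $30,000,000 that is $1,191,900.

$1,192,000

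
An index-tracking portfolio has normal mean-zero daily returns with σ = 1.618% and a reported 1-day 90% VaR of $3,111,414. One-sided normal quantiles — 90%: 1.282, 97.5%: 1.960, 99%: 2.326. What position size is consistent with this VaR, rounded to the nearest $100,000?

$150,000,000

VaR as a fraction of value: z·σ = 1.282 × 1.618% = 2.07428%.
Position = $3,111,414 / 0.0207428 = $150,000,000.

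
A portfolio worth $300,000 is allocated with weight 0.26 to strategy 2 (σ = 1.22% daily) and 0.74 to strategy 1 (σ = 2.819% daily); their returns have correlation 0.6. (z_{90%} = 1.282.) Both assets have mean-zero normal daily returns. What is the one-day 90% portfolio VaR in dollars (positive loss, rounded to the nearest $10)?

σ_p² = 0.26²·1.22² + 0.74²·2.819² + 2·0.6·0.26·0.74·1.22·2.819 = 5.2463 (%²).
σ_p = √5.2463 = 2.290%.
VaR = 1.282 × 2.290% = 2.936%; on $300,000 that is $8,808.

$8,810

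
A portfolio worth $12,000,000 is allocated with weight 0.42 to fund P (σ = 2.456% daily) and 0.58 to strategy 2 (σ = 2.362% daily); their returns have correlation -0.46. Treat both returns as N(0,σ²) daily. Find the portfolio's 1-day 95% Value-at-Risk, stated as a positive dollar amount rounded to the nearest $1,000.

$253,000

σ_p² = 0.42²·2.456² + 0.58²·2.362² + 2·-0.46·0.42·0.58·2.456·2.362 = 1.6407 (%²).
σ_p = √1.6407 = 1.281%.
At 95%, z = 1.645.
VaR = 1.645 × 1.281% = 2.107%; on $12,000,000 that is $252,840.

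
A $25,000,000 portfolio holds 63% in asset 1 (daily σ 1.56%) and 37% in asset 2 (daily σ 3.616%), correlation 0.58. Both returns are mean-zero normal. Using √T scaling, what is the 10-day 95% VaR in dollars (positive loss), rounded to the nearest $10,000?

σ_p = √(0.63²·1.56² + 0.37²·3.616² + 2·0.58·0.63·0.37·1.56·3.616) = 2.069%.
σ_{10d} = 2.069% × √10 = 6.543%.
z(95%) = 1.645.
VaR = 1.645 × 6.543% = 10.763%; on $25,000,000 that is $2,690,750.

$2,690,000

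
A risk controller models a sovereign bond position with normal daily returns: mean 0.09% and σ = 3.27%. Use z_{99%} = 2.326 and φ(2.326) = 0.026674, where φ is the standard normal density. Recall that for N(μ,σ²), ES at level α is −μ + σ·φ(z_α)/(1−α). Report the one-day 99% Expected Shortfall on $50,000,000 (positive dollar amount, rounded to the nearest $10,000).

Tail multiplier: φ(z)/(1−α) = 0.026674 / 0.01 = 2.667.
ES = −(0.09%) + 3.27% × 2.667 = 8.631%.
On $50,000,000: 0.08631 × $50,000,000 = $4,315,500.

$4,320,000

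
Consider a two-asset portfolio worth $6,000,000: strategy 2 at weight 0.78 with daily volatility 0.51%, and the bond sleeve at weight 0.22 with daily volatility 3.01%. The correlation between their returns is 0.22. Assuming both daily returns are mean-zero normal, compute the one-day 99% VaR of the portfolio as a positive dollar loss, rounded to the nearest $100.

$117,800

σ_p² = 0.78²·0.51² + 0.22²·3.01² + 2·0.22·0.78·0.22·0.51·3.01 = 0.7127 (%²).
σ_p = √0.7127 = 0.844%.
At 99%, z = 2.326.
VaR = 2.326 × 0.844% = 1.963%; on $6,000,000 that is $117,780.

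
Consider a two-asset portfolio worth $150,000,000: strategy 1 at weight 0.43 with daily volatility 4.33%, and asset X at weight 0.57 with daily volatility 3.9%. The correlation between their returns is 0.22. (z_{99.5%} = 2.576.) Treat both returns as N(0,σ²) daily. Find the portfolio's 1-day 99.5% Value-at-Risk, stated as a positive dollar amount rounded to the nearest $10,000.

σ_p² = 0.43²·4.33² + 0.57²·3.9² + 2·0.22·0.43·0.57·4.33·3.9 = 10.2296 (%²).
σ_p = √10.2296 = 3.198%.
VaR = 2.576 × 3.198% = 8.238%; on $150,000,000 that is $12,357,000.

$12,360,000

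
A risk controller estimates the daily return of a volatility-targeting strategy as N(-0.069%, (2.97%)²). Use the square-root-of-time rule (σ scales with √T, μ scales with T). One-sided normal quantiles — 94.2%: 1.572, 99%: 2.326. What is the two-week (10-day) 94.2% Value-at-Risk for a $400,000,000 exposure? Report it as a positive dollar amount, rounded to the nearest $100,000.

$61,800,000

σ_{10d} = 2.97% × √10 = 9.392%; μ_{10d} = 10 × -0.069% = -0.690%.
VaR = −(-0.690%) + 1.572 × 9.392% = 15.454%.
On $400,000,000: 0.15454 × $400,000,000 = $61,816,000.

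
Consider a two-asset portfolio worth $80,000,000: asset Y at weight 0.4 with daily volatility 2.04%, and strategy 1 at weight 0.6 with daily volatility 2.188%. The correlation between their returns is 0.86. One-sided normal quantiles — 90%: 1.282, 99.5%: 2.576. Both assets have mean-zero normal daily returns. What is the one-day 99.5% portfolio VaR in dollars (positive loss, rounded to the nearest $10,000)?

$4,240,000

σ_p² = 0.4²·2.04² + 0.6²·2.188² + 2·0.86·0.4·0.6·2.04·2.188 = 4.2318 (%²).
σ_p = √4.2318 = 2.057%.
VaR = 2.576 × 2.057% = 5.299%; on $80,000,000 that is $4,239,200.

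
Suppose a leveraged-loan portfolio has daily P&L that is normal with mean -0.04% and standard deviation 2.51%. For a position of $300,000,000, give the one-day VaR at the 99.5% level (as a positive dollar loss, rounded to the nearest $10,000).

$19,520,000

At 99.5% one-sided, z = 2.576.
VaR = −μ + z·σ = −(-0.04%) + 2.576 × 2.51% = 6.506%.
On $300,000,000: 0.06506 × $300,000,000 = $19,518,000.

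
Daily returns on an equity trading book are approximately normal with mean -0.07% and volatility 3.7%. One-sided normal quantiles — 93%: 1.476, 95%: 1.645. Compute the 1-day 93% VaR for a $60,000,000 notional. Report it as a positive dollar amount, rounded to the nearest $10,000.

$3,320,000

VaR = −μ + z·σ = −(-0.07%) + 1.476 × 3.7% = 5.531%.
On $60,000,000: 0.05531 × $60,000,000 = $3,318,600.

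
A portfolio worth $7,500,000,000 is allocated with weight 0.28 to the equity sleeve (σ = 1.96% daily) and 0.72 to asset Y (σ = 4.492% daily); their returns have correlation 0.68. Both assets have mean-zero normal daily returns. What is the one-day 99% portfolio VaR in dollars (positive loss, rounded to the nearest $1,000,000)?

σ_p² = 0.28²·1.96² + 0.72²·4.492² + 2·0.68·0.28·0.72·1.96·4.492 = 13.1754 (%²).
σ_p = √13.1754 = 3.630%.
At 99%, z = 2.326.
VaR = 2.326 × 3.630% = 8.443%; on $7,500,000,000 that is $633,225,000.

$633,000,000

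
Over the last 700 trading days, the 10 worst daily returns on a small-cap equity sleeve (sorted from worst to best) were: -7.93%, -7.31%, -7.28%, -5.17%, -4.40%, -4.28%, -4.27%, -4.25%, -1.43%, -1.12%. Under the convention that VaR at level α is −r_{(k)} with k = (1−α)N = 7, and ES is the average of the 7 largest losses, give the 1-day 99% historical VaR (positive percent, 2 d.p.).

4.27%

k = 7; the 7th lowest return is -4.27%, so VaR = 4.27%.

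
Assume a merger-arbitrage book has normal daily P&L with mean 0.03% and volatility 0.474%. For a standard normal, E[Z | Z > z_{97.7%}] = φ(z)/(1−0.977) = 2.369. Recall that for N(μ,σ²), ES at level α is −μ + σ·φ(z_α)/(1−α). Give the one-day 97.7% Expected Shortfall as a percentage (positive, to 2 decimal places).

ES = −(0.03%) + 0.474% × 2.369 = 1.093%.

1.09%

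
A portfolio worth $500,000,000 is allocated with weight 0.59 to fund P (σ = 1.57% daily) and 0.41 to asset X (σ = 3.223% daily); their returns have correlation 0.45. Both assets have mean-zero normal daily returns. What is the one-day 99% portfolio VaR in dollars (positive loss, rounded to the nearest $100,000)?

$22,400,000

σ_p² = 0.59²·1.57² + 0.41²·3.223² + 2·0.45·0.59·0.41·1.57·3.223 = 3.7058 (%²).
σ_p = √3.7058 = 1.925%.
At 99%, z = 2.326.
VaR = 2.326 × 1.925% = 4.478%; on $500,000,000 that is $22,390,000.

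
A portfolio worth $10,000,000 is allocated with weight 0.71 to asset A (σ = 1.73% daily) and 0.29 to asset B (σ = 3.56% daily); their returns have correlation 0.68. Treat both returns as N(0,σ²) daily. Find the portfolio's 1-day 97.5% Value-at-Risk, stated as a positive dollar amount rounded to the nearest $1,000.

σ_p² = 0.71²·1.73² + 0.29²·3.56² + 2·0.68·0.71·0.29·1.73·3.56 = 4.2992 (%²).
σ_p = √4.2992 = 2.073%.
At 97.5%, z = 1.960.
VaR = 1.960 × 2.073% = 4.063%; on $10,000,000 that is $406,300.

$406,000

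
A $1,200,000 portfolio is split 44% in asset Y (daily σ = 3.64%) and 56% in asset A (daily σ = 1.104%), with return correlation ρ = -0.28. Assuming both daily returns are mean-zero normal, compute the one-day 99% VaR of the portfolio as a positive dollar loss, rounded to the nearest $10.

σ_p² = 0.44²·3.64² + 0.56²·1.104² + 2·-0.28·0.44·0.56·3.64·1.104 = 2.3928 (%²).
σ_p = √2.3928 = 1.547%.
At 99%, z = 2.326.
VaR = 2.326 × 1.547% = 3.598%; on $1,200,000 that is $43,176.

$43,180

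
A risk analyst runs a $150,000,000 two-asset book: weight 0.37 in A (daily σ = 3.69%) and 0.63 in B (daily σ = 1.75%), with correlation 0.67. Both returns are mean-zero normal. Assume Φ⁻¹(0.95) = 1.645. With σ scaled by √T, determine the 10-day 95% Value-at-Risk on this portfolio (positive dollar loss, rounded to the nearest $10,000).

$17,620,000

σ_p = √(0.37²·3.69² + 0.63²·1.75² + 2·0.67·0.37·0.63·3.69·1.75) = 2.258%.
σ_{10d} = 2.258% × √10 = 7.140%.
VaR = 1.645 × 7.140% = 11.745%; on $150,000,000 that is $17,617,500.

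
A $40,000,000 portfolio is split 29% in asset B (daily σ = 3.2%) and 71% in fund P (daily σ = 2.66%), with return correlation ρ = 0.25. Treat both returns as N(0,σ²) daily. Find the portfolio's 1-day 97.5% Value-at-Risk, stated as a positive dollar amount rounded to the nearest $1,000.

$1,806,000

σ_p² = 0.29²·3.2² + 0.71²·2.66² + 2·0.25·0.29·0.71·3.2·2.66 = 5.3043 (%²).
σ_p = √5.3043 = 2.303%.
At 97.5%, z = 1.960.
VaR = 1.960 × 2.303% = 4.514%; on $40,000,000 that is $1,805,600.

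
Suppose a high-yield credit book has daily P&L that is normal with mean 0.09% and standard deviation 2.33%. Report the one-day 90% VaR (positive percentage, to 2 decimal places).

At 90% one-sided, z = 1.282.
VaR = −μ + z·σ = −(0.09%) + 1.282 × 2.33% = 2.897%.

2.90%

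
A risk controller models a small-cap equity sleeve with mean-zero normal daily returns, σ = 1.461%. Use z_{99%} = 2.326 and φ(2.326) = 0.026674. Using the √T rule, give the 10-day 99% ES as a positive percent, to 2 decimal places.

σ_{10d} = 1.461% × √10 = 4.620%.
ES multiplier = φ(z)/(1−α) = 0.026674/0.01 = 2.667.
ES = 4.620% × 2.667 = 12.322%.

12.32%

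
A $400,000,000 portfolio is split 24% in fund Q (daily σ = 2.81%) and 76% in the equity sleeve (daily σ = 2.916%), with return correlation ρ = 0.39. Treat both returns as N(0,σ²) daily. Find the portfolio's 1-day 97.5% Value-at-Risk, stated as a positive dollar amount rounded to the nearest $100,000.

σ_p² = 0.24²·2.81² + 0.76²·2.916² + 2·0.39·0.24·0.76·2.81·2.916 = 6.5320 (%²).
σ_p = √6.5320 = 2.556%.
At 97.5%, z = 1.960.
VaR = 1.960 × 2.556% = 5.010%; on $400,000,000 that is $20,040,000.

$20,000,000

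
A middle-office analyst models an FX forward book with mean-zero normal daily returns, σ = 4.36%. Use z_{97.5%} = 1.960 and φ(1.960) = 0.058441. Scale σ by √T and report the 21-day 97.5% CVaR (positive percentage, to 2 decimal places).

46.71%

σ_{21d} = 4.36% × √21 = 19.980%.
ES multiplier = φ(z)/(1−α) = 0.058441/0.025 = 2.338.
ES = 19.980% × 2.338 = 46.713%.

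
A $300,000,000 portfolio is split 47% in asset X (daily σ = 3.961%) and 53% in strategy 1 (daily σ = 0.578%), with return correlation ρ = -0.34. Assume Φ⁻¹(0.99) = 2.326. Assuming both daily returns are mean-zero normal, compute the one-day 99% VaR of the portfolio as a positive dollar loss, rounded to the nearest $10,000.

$12,430,000

σ_p² = 0.47²·3.961² + 0.53²·0.578² + 2·-0.34·0.47·0.53·3.961·0.578 = 3.1719 (%²).
σ_p = √3.1719 = 1.781%.
VaR = 2.326 × 1.781% = 4.143%; on $300,000,000 that is $12,429,000.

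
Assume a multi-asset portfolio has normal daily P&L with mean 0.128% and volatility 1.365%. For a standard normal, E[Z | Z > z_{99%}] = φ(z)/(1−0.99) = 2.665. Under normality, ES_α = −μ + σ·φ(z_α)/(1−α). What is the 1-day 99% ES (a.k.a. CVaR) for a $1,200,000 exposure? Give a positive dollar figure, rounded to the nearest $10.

ES = −(0.128%) + 1.365% × 2.665 = 3.510%.
On $1,200,000: 0.03510 × $1,200,000 = $42,120.

$42,120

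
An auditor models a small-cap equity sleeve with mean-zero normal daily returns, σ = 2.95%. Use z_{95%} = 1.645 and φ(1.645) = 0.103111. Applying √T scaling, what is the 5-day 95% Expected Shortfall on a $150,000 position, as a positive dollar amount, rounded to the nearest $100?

$20,400

σ_{5d} = 2.95% × √5 = 6.596%.
ES multiplier = φ(z)/(1−α) = 0.103111/0.05 = 2.062.
ES = 6.596% × 2.062 = 13.601%; on $150,000: $20,402.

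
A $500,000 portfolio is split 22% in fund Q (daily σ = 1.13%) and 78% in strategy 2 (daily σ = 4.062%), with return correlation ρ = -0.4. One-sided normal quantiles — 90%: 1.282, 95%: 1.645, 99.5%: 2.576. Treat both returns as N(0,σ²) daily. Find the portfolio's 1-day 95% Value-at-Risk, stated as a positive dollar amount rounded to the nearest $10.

σ_p² = 0.22²·1.13² + 0.78²·4.062² + 2·-0.4·0.22·0.78·1.13·4.062 = 9.4702 (%²).
σ_p = √9.4702 = 3.077%.
VaR = 1.645 × 3.077% = 5.062%; on $500,000 that is $25,310.

$25,310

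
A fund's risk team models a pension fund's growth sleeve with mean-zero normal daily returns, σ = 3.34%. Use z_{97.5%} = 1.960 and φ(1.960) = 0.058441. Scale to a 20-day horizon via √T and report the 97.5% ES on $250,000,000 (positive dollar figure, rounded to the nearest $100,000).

σ_{20d} = 3.34% × √20 = 14.937%.
ES multiplier = φ(z)/(1−α) = 0.058441/0.025 = 2.338.
ES = 14.937% × 2.338 = 34.923%; on $250,000,000: $87,307,500.

$87,300,000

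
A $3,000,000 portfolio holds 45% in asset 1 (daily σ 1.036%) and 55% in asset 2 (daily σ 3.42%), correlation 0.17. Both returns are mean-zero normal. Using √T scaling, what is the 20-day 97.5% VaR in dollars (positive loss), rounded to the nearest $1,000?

$529,000

σ_p = √(0.45²·1.036² + 0.55²·3.42² + 2·0.17·0.45·0.55·1.036·3.42) = 2.013%.
σ_{20d} = 2.013% × √20 = 9.002%.
z(97.5%) = 1.960.
VaR = 1.960 × 9.002% = 17.644%; on $3,000,000 that is $529,320.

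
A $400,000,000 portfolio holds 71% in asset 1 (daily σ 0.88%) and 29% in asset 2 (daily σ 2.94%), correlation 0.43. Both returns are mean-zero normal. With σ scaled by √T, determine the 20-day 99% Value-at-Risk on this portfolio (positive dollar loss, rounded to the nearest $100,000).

$52,200,000

σ_p = √(0.71²·0.88² + 0.29²·2.94² + 2·0.43·0.71·0.29·0.88·2.94) = 1.255%.
σ_{20d} = 1.255% × √20 = 5.613%.
z(99%) = 2.326.
VaR = 2.326 × 5.613% = 13.056%; on $400,000,000 that is $52,224,000.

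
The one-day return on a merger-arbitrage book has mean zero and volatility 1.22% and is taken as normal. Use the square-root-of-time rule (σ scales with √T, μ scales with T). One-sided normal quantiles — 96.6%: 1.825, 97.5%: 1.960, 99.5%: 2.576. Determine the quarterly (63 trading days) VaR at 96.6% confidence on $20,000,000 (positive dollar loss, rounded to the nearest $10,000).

σ_{63d} = 1.22% × √63 = 9.683%.
VaR = 1.825 × 9.683% = 17.671%.
On $20,000,000: 0.17671 × $20,000,000 = $3,534,200.

$3,530,000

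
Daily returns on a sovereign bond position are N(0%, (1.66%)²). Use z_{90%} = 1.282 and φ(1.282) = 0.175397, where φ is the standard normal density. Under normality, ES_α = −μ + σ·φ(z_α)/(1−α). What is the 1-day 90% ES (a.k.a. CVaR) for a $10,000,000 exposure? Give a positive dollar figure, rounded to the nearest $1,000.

$291,000

Tail multiplier: φ(z)/(1−α) = 0.175397 / 0.1 = 1.754.
ES = 1.66% × 1.754 = 2.912%.
On $10,000,000: 0.02912 × $10,000,000 = $291,200.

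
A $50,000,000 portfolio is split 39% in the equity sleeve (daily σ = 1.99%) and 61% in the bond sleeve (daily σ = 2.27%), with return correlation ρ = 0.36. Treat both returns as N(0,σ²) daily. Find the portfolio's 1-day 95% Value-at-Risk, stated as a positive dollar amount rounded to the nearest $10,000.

σ_p² = 0.39²·1.99² + 0.61²·2.27² + 2·0.36·0.39·0.61·1.99·2.27 = 3.2935 (%²).
σ_p = √3.2935 = 1.815%.
At 95%, z = 1.645.
VaR = 1.645 × 1.815% = 2.986%; on $50,000,000 that is $1,493,000.

$1,490,000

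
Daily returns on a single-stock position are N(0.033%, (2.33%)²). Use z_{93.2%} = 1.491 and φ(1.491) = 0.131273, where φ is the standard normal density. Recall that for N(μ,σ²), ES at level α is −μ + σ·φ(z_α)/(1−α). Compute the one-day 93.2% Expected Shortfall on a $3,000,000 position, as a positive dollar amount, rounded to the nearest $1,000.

$134,000

Tail multiplier: φ(z)/(1−α) = 0.131273 / 0.068 = 1.930.
ES = −(0.033%) + 2.33% × 1.930 = 4.464%.
On $3,000,000: 0.04464 × $3,000,000 = $133,920.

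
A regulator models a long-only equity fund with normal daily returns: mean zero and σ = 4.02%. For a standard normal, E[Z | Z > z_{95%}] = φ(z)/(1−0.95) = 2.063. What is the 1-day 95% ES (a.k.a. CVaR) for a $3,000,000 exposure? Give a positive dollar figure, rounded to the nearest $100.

$248,800

ES = 4.02% × 2.063 = 8.293%.
On $3,000,000: 0.08293 × $3,000,000 = $248,790.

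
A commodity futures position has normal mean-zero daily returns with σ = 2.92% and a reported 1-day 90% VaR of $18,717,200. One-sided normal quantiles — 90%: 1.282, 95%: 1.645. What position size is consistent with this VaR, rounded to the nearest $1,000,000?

VaR as a fraction of value: z·σ = 1.282 × 2.92% = 3.74344%.
Position = $18,717,200 / 0.0374344 = $500,000,000.

$500,000,000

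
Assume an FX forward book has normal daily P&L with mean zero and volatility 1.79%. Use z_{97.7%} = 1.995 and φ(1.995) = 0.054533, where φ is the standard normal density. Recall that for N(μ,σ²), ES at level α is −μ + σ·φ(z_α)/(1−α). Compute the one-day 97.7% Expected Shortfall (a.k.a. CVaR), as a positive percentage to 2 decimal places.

4.24%

Tail multiplier: φ(z)/(1−α) = 0.054533 / 0.023 = 2.371.
ES = 1.79% × 2.371 = 4.244%.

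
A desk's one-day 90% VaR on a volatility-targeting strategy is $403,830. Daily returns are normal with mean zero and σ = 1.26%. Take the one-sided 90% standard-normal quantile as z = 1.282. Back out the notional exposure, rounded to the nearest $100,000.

VaR as a fraction of value: z·σ = 1.282 × 1.26% = 1.61532%.
Position = $403,830 / 0.0161532 = $25,000,000.

$25,000,000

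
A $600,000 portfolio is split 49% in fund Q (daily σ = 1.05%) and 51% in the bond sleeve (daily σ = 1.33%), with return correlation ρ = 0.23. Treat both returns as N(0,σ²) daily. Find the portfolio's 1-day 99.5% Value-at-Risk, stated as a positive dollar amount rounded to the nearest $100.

$14,500

σ_p² = 0.49²·1.05² + 0.51²·1.33² + 2·0.23·0.49·0.51·1.05·1.33 = 0.8853 (%²).
σ_p = √0.8853 = 0.941%.
At 99.5%, z = 2.576.
VaR = 2.576 × 0.941% = 2.424%; on $600,000 that is $14,544.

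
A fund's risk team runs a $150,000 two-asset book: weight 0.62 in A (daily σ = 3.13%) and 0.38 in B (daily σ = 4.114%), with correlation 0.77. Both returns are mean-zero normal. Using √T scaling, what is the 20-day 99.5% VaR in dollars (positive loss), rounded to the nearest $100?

σ_p = √(0.62²·3.13² + 0.38²·4.114² + 2·0.77·0.62·0.38·3.13·4.114) = 3.299%.
σ_{20d} = 3.299% × √20 = 14.754%.
z(99.5%) = 2.576.
VaR = 2.576 × 14.754% = 38.006%; on $150,000 that is $57,009.

$57,000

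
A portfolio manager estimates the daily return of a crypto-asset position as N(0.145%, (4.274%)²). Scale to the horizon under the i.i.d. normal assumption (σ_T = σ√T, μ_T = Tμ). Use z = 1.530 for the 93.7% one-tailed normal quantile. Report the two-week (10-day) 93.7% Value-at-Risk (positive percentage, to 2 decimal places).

19.23%

σ_{10d} = 4.274% × √10 = 13.516%; μ_{10d} = 10 × 0.145% = 1.450%.
VaR = −(1.450%) + 1.530 × 13.516% = 19.229%.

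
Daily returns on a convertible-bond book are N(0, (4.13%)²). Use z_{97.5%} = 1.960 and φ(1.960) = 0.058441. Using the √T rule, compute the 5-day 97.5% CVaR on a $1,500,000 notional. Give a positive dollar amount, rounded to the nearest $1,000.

σ_{5d} = 4.13% × √5 = 9.235%.
ES multiplier = φ(z)/(1−α) = 0.058441/0.025 = 2.338.
ES = 9.235% × 2.338 = 21.591%; on $1,500,000: $323,865.

$324,000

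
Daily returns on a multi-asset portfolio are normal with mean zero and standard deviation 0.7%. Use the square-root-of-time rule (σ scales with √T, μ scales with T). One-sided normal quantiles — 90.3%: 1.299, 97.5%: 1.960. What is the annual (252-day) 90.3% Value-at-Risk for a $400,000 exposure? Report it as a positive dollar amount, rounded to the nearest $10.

σ_{252d} = 0.7% × √252 = 11.112%.
VaR = 1.299 × 11.112% = 14.434%.
On $400,000: 0.14434 × $400,000 = $57,736.

$57,740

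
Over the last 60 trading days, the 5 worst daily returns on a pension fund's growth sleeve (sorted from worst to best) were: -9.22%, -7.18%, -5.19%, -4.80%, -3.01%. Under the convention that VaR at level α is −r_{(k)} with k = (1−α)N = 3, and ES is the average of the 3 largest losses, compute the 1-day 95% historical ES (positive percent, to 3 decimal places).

7.197%

The 3 worst returns sum to -21.59%.
ES = −(-21.59%) / 3 = 7.1966…% ≈ 7.197%.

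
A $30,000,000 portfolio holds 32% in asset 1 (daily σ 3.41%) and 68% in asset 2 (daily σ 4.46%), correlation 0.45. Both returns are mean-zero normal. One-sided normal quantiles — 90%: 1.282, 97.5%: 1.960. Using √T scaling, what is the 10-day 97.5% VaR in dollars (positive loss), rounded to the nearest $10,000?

$6,800,000

σ_p = √(0.32²·3.41² + 0.68²·4.46² + 2·0.45·0.32·0.68·3.41·4.46) = 3.656%.
σ_{10d} = 3.656% × √10 = 11.561%.
VaR = 1.960 × 11.561% = 22.660%; on $30,000,000 that is $6,798,000.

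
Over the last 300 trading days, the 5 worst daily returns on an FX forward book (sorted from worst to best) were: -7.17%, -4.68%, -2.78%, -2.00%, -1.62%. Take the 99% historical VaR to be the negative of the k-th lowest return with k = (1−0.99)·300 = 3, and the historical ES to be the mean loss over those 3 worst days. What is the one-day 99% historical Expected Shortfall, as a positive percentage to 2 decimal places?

4.88%

The 3 worst returns sum to -14.63%.
ES = −(-14.63%) / 3 = 4.8766…% ≈ 4.88%.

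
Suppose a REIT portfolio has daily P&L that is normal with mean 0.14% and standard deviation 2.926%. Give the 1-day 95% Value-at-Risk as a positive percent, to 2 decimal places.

At 95% one-sided, z = 1.645.
VaR = −μ + z·σ = −(0.14%) + 1.645 × 2.926% = 4.673%.

4.67%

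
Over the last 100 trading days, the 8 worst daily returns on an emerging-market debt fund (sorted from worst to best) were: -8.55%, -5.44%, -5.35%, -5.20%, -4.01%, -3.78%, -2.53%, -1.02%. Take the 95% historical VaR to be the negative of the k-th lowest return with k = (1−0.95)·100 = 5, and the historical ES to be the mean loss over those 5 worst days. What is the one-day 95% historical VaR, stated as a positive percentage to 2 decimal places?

k = 5; the 5th lowest return is -4.01%, so VaR = 4.01%.

4.01%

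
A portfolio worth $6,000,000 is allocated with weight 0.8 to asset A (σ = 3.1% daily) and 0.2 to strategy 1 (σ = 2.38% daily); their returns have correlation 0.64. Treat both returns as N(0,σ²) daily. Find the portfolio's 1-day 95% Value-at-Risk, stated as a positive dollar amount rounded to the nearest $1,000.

$277,000

σ_p² = 0.8²·3.1² + 0.2²·2.38² + 2·0.64·0.8·0.2·3.1·2.38 = 7.8880 (%²).
σ_p = √7.8880 = 2.809%.
At 95%, z = 1.645.
VaR = 1.645 × 2.809% = 4.621%; on $6,000,000 that is $277,260.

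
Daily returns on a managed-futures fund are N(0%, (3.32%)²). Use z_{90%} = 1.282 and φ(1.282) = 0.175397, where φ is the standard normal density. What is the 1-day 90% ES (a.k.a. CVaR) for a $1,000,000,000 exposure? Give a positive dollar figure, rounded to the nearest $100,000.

$58,200,000

Tail multiplier: φ(z)/(1−α) = 0.175397 / 0.1 = 1.754.
ES = 3.32% × 1.754 = 5.823%.
On $1,000,000,000: 0.05823 × $1,000,000,000 = $58,230,000.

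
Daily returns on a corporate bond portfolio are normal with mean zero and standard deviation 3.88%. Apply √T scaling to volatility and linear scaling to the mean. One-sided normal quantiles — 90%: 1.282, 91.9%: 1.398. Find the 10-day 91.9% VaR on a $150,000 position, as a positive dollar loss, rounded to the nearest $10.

$25,730

σ_{10d} = 3.88% × √10 = 12.270%.
VaR = 1.398 × 12.270% = 17.153%.
On $150,000: 0.17153 × $150,000 = $25,730.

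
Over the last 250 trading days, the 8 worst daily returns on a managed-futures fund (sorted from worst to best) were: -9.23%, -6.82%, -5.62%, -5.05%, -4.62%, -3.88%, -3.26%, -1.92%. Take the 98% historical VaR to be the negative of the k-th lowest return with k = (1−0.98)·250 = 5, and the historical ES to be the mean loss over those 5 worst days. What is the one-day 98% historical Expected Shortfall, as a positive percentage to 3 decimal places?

6.268%

The 5 worst returns sum to -31.34%.
ES = −(-31.34%) / 5 = 6.268%.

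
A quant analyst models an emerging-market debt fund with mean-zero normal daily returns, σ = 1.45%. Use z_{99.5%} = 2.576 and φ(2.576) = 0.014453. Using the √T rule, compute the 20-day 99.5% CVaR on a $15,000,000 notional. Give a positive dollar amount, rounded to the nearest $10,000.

σ_{20d} = 1.45% × √20 = 6.485%.
ES multiplier = φ(z)/(1−α) = 0.014453/0.005 = 2.891.
ES = 6.485% × 2.891 = 18.748%; on $15,000,000: $2,812,200.

$2,810,000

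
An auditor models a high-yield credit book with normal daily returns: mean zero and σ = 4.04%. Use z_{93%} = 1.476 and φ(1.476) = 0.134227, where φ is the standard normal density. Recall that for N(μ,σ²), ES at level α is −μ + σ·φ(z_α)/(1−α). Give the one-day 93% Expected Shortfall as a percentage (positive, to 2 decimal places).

Tail multiplier: φ(z)/(1−α) = 0.134227 / 0.07 = 1.918.
ES = 4.04% × 1.918 = 7.749%.

7.75%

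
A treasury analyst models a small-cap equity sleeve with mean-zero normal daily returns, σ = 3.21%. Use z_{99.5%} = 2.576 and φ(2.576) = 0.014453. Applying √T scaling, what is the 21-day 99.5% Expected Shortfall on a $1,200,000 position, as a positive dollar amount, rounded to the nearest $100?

σ_{21d} = 3.21% × √21 = 14.710%.
ES multiplier = φ(z)/(1−α) = 0.014453/0.005 = 2.891.
ES = 14.710% × 2.891 = 42.527%; on $1,200,000: $510,324.

$510,300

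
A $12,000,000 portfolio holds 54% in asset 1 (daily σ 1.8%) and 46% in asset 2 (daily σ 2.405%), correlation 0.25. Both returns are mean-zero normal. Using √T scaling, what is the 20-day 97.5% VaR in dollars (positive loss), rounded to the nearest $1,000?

σ_p = √(0.54²·1.8² + 0.46²·2.405² + 2·0.25·0.54·0.46·1.8·2.405) = 1.645%.
σ_{20d} = 1.645% × √20 = 7.357%.
z(97.5%) = 1.960.
VaR = 1.960 × 7.357% = 14.420%; on $12,000,000 that is $1,730,400.

$1,730,000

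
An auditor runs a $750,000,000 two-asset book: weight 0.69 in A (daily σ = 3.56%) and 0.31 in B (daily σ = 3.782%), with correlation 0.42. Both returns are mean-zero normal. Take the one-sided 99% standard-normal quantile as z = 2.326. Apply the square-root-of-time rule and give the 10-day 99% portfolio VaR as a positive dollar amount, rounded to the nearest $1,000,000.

$173,000,000

σ_p = √(0.69²·3.56² + 0.31²·3.782² + 2·0.42·0.69·0.31·3.56·3.782) = 3.135%.
σ_{10d} = 3.135% × √10 = 9.914%.
VaR = 2.326 × 9.914% = 23.060%; on $750,000,000 that is $172,950,000.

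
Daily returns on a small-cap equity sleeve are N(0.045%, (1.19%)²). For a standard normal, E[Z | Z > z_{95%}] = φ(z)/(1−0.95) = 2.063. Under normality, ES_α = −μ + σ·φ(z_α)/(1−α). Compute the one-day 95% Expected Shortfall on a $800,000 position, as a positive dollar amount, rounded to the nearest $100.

ES = −(0.045%) + 1.19% × 2.063 = 2.410%.
On $800,000: 0.02410 × $800,000 = $19,280.

$19,300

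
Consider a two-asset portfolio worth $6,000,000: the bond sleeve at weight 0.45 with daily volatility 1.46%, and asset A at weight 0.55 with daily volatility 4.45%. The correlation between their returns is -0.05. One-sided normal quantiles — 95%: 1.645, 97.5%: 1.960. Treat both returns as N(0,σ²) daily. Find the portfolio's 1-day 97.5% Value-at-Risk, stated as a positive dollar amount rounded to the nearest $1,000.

σ_p² = 0.45²·1.46² + 0.55²·4.45² + 2·-0.05·0.45·0.55·1.46·4.45 = 6.2611 (%²).
σ_p = √6.2611 = 2.502%.
VaR = 1.960 × 2.502% = 4.904%; on $6,000,000 that is $294,240.

$294,000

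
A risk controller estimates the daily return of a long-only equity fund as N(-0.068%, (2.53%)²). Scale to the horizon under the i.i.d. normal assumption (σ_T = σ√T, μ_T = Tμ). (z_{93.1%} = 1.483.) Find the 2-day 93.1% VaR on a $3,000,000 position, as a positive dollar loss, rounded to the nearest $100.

$163,300

σ_{2d} = 2.53% × √2 = 3.578%; μ_{2d} = 2 × -0.068% = -0.136%.
VaR = −(-0.136%) + 1.483 × 3.578% = 5.442%.
On $3,000,000: 0.05442 × $3,000,000 = $163,260.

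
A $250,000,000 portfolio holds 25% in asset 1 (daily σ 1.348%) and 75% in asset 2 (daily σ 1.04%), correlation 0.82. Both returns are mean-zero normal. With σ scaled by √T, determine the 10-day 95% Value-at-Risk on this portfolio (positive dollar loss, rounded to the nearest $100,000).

$14,000,000

σ_p = √(0.25²·1.348² + 0.75²·1.04² + 2·0.82·0.25·0.75·1.348·1.04) = 1.074%.
σ_{10d} = 1.074% × √10 = 3.396%.
z(95%) = 1.645.
VaR = 1.645 × 3.396% = 5.586%; on $250,000,000 that is $13,965,000.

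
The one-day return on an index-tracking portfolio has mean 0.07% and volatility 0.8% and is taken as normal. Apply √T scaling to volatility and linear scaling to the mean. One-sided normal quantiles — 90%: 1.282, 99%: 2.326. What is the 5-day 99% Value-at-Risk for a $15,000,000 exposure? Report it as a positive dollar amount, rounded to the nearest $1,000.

σ_{5d} = 0.8% × √5 = 1.789%; μ_{5d} = 5 × 0.07% = 0.350%.
VaR = −(0.350%) + 2.326 × 1.789% = 3.811%.
On $15,000,000: 0.03811 × $15,000,000 = $571,650.

$572,000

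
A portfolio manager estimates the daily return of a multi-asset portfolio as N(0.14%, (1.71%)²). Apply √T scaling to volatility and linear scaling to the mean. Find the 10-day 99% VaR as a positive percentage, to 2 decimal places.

11.18%

At 99%, z = 2.326.
σ_{10d} = 1.71% × √10 = 5.407%; μ_{10d} = 10 × 0.14% = 1.400%.
VaR = −(1.400%) + 2.326 × 5.407% = 11.177%.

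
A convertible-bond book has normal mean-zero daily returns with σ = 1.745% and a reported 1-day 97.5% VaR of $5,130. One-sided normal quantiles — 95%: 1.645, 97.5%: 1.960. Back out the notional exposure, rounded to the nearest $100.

$150,000

VaR as a fraction of value: z·σ = 1.960 × 1.745% = 3.4202%.
Position = $5,130 / 0.034202 = $149,991.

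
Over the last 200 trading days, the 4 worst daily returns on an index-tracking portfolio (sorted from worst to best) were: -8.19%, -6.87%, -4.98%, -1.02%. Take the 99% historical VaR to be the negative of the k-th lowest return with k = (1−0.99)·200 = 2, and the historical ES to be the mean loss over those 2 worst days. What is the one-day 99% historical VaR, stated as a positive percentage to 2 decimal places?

6.87%

k = 2; the 2nd lowest return is -6.87%, so VaR = 6.87%.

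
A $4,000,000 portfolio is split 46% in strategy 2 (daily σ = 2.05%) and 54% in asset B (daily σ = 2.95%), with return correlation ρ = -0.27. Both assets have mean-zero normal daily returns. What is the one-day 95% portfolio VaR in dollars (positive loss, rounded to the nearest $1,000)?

$106,000

σ_p² = 0.46²·2.05² + 0.54²·2.95² + 2·-0.27·0.46·0.54·2.05·2.95 = 2.6157 (%²).
σ_p = √2.6157 = 1.617%.
At 95%, z = 1.645.
VaR = 1.645 × 1.617% = 2.660%; on $4,000,000 that is $106,400.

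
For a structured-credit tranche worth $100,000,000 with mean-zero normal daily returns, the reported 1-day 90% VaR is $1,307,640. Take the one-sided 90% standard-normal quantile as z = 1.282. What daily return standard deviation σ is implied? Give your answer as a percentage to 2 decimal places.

VaR as a fraction: $1,307,640 / $100,000,000 = 1.308%.
σ = VaR / z = 1.308% / 1.282 = 1.020%.

1.02%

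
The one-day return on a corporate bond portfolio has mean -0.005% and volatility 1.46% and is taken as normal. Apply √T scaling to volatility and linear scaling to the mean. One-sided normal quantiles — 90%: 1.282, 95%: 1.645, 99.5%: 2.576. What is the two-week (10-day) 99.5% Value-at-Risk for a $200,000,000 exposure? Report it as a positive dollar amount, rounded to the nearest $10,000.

$23,890,000

σ_{10d} = 1.46% × √10 = 4.617%; μ_{10d} = 10 × -0.005% = -0.050%.
VaR = −(-0.050%) + 2.576 × 4.617% = 11.943%.
On $200,000,000: 0.11943 × $200,000,000 = $23,886,000.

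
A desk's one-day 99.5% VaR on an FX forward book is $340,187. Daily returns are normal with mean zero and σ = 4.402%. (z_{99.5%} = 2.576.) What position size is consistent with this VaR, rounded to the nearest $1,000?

VaR as a fraction of value: z·σ = 2.576 × 4.402% = 11.3396%.
Position = $340,187 / 0.113396 = $3,000,004.

$3,000,000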